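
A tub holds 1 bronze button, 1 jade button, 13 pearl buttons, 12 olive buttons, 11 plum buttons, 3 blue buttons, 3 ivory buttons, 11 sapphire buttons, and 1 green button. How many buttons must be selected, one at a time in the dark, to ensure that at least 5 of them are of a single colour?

The 9 colours are the holes; the buttons drawn are the pigeons.
To avoid 5 of any one colour, the worst case takes at most 4 of each colour, or every button of a colour that has fewer than 4.
That gives 1 + 1 + 4 + 4 + 4 + 3 + 3 + 4 + 1 = 25 buttons with no colour reaching 5.
The next button forces some colour to 5, so 25 + 1 = 26.

26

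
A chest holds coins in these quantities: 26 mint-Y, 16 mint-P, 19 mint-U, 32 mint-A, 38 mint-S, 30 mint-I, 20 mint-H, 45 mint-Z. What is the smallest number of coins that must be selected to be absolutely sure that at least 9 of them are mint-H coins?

215

In the worst case for collecting mint-H coins, every non-mint-H coin comes out first.
There are 26 + 16 + 19 + 32 + 38 + 30 + 45 = 206 non-mint-H coins altogether.
After those, each further coin must be mint-H, so 206 + 9 = 215 draws guarantee 9 mint-H coins.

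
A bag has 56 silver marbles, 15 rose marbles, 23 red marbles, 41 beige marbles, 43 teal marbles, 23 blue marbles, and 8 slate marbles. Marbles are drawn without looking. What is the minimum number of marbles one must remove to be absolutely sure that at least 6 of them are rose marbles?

200

In the worst case for collecting rose marbles, every non-rose marble comes out first.
There are 56 + 23 + 41 + 43 + 23 + 8 = 194 non-rose marbles altogether.
After those, each further marble must be rose, so 194 + 6 = 200 draws guarantee 6 rose marbles.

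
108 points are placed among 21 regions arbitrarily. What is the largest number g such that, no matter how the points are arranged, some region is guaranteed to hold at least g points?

By pigeonhole, the 21 regions are the holes and the 108 points are the pigeons.
If every region held at most 5 points, the total would be at most 21 × 5 = 105, which is less than 108.
So some region holds at least ⌈108/21⌉ = 6 points.

6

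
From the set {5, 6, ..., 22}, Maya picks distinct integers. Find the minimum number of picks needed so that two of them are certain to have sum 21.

13

Group the elements by complementary pair {x, 21−x}: {5,16}, {6,15}, {7,14}, …, giving 6 two-element pairs and 6 integers whose partner 21−x falls outside [5,22].
Pigeonhole: treating each of those 12 groups as a pigeonhole, one can pick one integer per group — 12 integers — with no two summing to 21.
The 13th integer lands in an occupied pair, forcing a sum of 21.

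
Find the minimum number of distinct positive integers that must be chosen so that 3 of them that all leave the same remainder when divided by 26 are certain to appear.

The 26 residue classes mod 26 are the pigeonholes.
With 52 integers one could put 2 in each residue class and have no class reach 3.
The 53rd integer pushes some class to 3, so 26·2 + 1 = 53.

53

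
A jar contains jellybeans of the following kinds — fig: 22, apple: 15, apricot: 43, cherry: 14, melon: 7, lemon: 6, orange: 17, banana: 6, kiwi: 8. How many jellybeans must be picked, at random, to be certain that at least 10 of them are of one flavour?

By the pigeonhole principle, the 9 flavours are the holes; the jellybeans drawn are the pigeons.
To avoid 10 of any one flavour, the worst case takes at most 9 of each flavour, or every jellybean of a flavour that has fewer than 9.
That gives 9 + 9 + 9 + 9 + 7 + 6 + 9 + 6 + 8 = 72 jellybeans with no flavour reaching 10.
The next jellybean forces some flavour to 10, so 72 + 1 = 73.

73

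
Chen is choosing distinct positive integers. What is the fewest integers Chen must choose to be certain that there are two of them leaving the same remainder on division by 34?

The 34 residue classes mod 34 are the pigeonholes.
With 34 integers one could put 1 in each residue class and have no class reach 2.
The 35th integer pushes some class to 2, so 34·1 + 1 = 35.

35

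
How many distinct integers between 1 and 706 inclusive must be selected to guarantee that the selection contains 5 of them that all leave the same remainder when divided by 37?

149

The 37 residue classes mod 37 are the pigeonholes.
With 148 integers one could put 4 in each residue class and have no class reach 5.
The 149th integer pushes some class to 5, so 37·4 + 1 = 149.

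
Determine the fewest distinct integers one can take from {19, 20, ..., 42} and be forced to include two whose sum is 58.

15

Two chosen integers sum to 58 exactly when both halves of some pair {x, 58−x} with 19 ≤ x ≤ 58−x ≤ 39 are chosen — 10 such pairs.
The remaining 4 elements (those with no distinct partner in range) can never complete a 58-sum, so the worst case takes all of them and one from each pair: 4 + 10 = 14.
The 15th integer has to be the second member of some pair, so 14 + 1 = 15.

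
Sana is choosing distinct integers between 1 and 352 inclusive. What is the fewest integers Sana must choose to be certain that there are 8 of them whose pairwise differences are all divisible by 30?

211

Integers whose pairwise differences are multiples of 30 are exactly those sharing a remainder mod 30. The 30 residue classes mod 30 are the pigeonholes.
With 210 integers one could put 7 in each residue class and have no class reach 8.
The 211th integer pushes some class to 8, so 30·7 + 1 = 211.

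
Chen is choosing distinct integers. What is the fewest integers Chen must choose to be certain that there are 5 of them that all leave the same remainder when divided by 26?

By the pigeonhole principle, the 26 residue classes mod 26 are the pigeonholes.
With 104 integers one could put 4 in each residue class and have no class reach 5.
The 105th integer pushes some class to 5, so 26·4 + 1 = 105.

105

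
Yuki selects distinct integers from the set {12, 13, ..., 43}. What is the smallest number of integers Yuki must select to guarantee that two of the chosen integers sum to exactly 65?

Two chosen integers sum to 65 exactly when both halves of some pair {x, 65−x} with 22 ≤ x ≤ 65−x ≤ 43 are chosen — 11 such pairs.
The remaining 10 elements (those with no distinct partner in range) can never complete a 65-sum, so the worst case takes all of them and one from each pair: 10 + 11 = 21.
By pigeonhole, the 22nd integer has to be the second member of some pair, so 21 + 1 = 22.

22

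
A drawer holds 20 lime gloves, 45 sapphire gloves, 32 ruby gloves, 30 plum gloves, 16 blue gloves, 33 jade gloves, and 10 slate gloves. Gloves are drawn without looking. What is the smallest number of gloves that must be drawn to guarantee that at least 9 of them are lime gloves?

In the worst case for collecting lime gloves, every non-lime glove comes out first.
There are 45 + 32 + 30 + 16 + 33 + 10 = 166 non-lime gloves altogether.
After those, each further glove must be lime, so 166 + 9 = 175 draws guarantee 9 lime gloves.

175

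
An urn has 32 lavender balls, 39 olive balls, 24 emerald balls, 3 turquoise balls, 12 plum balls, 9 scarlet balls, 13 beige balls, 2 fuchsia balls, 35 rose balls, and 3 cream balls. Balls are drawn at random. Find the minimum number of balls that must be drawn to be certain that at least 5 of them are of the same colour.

An adversary could hand out at most 4 balls per colour (turquoise, fuchsia, cream run out sooner): 4 + 4 + 4 + 3 + 4 + 4 + 4 + 2 + 4 + 3 = 36 balls and still no colour has 5.
By pigeonhole, one more ball lands in a colour already at 4, so 37 draws are enough and 36 are not.

37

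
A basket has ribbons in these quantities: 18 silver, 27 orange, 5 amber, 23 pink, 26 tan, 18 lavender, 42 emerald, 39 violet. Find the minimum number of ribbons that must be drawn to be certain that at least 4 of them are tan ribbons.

176

In the worst case for collecting tan ribbons, every non-tan ribbon comes out first.
There are 18 + 27 + 5 + 23 + 18 + 42 + 39 = 172 non-tan ribbons altogether.
After those, each further ribbon must be tan, so 172 + 4 = 176 draws guarantee 4 tan ribbons.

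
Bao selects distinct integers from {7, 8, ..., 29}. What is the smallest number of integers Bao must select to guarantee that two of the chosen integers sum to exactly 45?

A set avoiding the sum 45 can contain at most one of each pair {x, 45−x}, plus the 9 elements whose complement lies outside the range.
The integers 7, …, 22 (16 of them) are such a set: any two sum to at least 7+8 = 15 and at most 21+22 = 43 < 45.
Any 17th integer completes one of the 7 pairs, so 17 choices force a sum of 45.

17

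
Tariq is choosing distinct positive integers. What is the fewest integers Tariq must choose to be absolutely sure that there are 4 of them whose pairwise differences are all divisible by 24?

73

Integers whose pairwise differences are multiples of 24 are exactly those sharing a remainder mod 24. The 24 residue classes mod 24 are the pigeonholes.
With 72 integers one could put 3 in each residue class and have no class reach 4.
The 73rd integer pushes some class to 4, so 24·3 + 1 = 73.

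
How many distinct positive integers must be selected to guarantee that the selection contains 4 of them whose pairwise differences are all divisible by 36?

109

Integers whose pairwise differences are multiples of 36 are exactly those sharing a remainder mod 36. The 36 residue classes mod 36 are the pigeonholes.
With 108 integers one could put 3 in each residue class and have no class reach 4.
The 109th integer pushes some class to 4, so 36·3 + 1 = 109.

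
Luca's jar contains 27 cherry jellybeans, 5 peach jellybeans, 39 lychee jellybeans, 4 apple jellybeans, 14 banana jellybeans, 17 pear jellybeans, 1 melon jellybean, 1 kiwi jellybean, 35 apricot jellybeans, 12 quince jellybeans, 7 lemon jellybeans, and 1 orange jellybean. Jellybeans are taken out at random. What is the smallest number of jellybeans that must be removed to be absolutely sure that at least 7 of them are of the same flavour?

55

The 12 flavours are the holes; the jellybeans drawn are the pigeons.
To avoid 7 of any one flavour, the worst case takes at most 6 of each flavour, or every jellybean of a flavour that has fewer than 6.
That gives 6 + 5 + 6 + 4 + 6 + 6 + 1 + 1 + 6 + 6 + 6 + 1 = 54 jellybeans with no flavour reaching 7.
The next jellybean forces some flavour to 7, so 54 + 1 = 55.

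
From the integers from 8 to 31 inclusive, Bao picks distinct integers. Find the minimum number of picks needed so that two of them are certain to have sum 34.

16

Group the elements by complementary pair {x, 34−x}: {8,26}, {9,25}, {10,24}, …, giving 9 two-element pairs, the single value 17 (it cannot pair with itself since the integers are distinct), and 5 integers whose partner 34−x falls outside [8,31].
Treating each of those 15 groups as a pigeonhole, one can pick one integer per group — 15 integers — with no two summing to 34.
The 16th integer lands in an occupied pair, forcing a sum of 34.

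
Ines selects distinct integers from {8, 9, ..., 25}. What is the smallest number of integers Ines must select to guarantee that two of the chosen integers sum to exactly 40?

14

Two chosen integers sum to 40 exactly when both halves of some pair {x, 40−x} with 15 ≤ x ≤ 40−x ≤ 25 are chosen — 5 such pairs.
The remaining 8 elements (those with no distinct partner in range) can never complete a 40-sum, so the worst case takes all of them and one from each pair: 8 + 5 = 13.
The 14th integer has to be the second member of some pair, so 13 + 1 = 14.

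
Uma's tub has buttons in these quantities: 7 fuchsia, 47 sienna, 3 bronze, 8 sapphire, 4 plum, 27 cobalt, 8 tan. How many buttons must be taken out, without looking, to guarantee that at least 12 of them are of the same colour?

53

By pigeonhole, the 7 colours are the holes; the buttons drawn are the pigeons.
To avoid 12 of any one colour, the worst case takes at most 11 of each colour, or every button of a colour that has fewer than 11.
That gives 7 + 11 + 3 + 8 + 4 + 11 + 8 = 52 buttons with no colour reaching 12.
The next button forces some colour to 12, so 52 + 1 = 53.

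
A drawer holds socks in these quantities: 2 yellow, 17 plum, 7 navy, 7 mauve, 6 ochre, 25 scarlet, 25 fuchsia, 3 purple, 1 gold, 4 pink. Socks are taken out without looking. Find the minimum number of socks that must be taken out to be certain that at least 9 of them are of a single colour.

55

An adversary could hand out at most 8 socks per colour (7 colours run out sooner): 2 + 8 + 7 + 7 + 6 + 8 + 8 + 3 + 1 + 4 = 54 socks and still no colour has 9.
By the pigeonhole principle, one more sock lands in a colour already at 8, so 55 draws are enough and 54 are not.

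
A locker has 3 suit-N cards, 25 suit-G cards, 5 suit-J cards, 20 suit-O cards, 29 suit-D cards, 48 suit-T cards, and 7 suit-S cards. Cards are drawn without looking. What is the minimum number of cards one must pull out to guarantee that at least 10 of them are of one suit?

The 7 suits are the holes; the cards drawn are the pigeons.
To avoid 10 of any one suit, the worst case takes at most 9 of each suit, or every card of a suit that has fewer than 9.
That gives 3 + 9 + 5 + 9 + 9 + 9 + 7 = 51 cards with no suit reaching 10.
The next card forces some suit to 10, so 51 + 1 = 52.

52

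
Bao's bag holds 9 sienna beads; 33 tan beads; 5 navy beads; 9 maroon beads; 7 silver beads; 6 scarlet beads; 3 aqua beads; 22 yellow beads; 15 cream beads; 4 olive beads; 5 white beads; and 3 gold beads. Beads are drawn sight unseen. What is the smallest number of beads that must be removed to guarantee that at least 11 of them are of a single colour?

82

Put each drawn bead into a box by colour. The largest draw with every box below 11 takes min(count, 10) from each colour; colours with fewer than 10 contribute all they have.
Σ min(cᵢ, 10) = 9 + 10 + 5 + 9 + 7 + 6 + 3 + 10 + 10 + 4 + 5 + 3 = 81.
Draw number 81 + 1 = 82 must push one box to 11.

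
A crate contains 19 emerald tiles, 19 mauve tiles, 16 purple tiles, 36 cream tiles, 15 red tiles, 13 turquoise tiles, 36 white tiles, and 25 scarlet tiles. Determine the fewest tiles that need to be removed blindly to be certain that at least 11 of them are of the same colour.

By the pigeonhole principle, the 8 colours are the holes; the tiles drawn are the pigeons.
To avoid 11 of any one colour, the worst case takes at most 10 of each colour.
That gives 10 + 10 + 10 + 10 + 10 + 10 + 10 + 10 = 80 tiles with no colour reaching 11.
The next tile forces some colour to 11, so 80 + 1 = 81.

81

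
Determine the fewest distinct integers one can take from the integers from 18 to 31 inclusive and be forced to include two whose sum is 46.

Two chosen integers sum to 46 exactly when both halves of some pair {x, 46−x} with 18 ≤ x ≤ 46−x ≤ 28 are chosen — 5 such pairs.
The remaining 4 elements (those with no distinct partner in range) can never complete a 46-sum, so the worst case takes all of them and one from each pair: 4 + 5 = 9.
The 10th integer has to be the second member of some pair, so 9 + 1 = 10.

10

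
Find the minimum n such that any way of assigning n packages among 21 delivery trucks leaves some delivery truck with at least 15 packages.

With 294 packages one could put exactly 14 in each of the 21 delivery trucks, and no delivery truck would reach 15.
By pigeonhole, one more package must land in a delivery truck that already has 14, giving it 15.
So 21 × 14 + 1 = 295 packages are required.

295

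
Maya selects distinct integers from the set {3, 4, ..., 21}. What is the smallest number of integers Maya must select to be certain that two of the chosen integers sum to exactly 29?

Two chosen integers sum to 29 exactly when both halves of some pair {x, 29−x} with 8 ≤ x ≤ 29−x ≤ 21 are chosen — 7 such pairs.
The remaining 5 elements (those with no distinct partner in range) can never complete a 29-sum, so the worst case takes all of them and one from each pair: 5 + 7 = 12.
Pigeonhole: the 13th integer has to be the second member of some pair, so 12 + 1 = 13.

13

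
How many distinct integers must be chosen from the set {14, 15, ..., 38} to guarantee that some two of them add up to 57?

16

Group the elements by complementary pair {x, 57−x}: {19,38}, {20,37}, {21,36}, …, giving 10 two-element pairs and 5 integers whose partner 57−x falls outside [14,38].
Treating each of those 15 groups as a pigeonhole, one can pick one integer per group — 15 integers — with no two summing to 57.
The 16th integer lands in an occupied pair, forcing a sum of 57.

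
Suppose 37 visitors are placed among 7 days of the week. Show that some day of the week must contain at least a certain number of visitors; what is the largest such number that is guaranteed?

6

By pigeonhole, the 7 days of the week are the holes and the 37 visitors are the pigeons.
If every day of the week held at most 5 visitors, the total would be at most 7 × 5 = 35, which is less than 37.
So some day of the week holds at least ⌈37/7⌉ = 6 visitors.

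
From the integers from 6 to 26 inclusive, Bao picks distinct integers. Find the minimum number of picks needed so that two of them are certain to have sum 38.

15

Two chosen integers sum to 38 exactly when both halves of some pair {x, 38−x} with 12 ≤ x ≤ 38−x ≤ 26 are chosen — 7 such pairs.
The remaining 7 elements (those with no distinct partner in range) can never complete a 38-sum, so the worst case takes all of them and one from each pair: 7 + 7 = 14.
By pigeonhole, the 15th integer has to be the second member of some pair, so 14 + 1 = 15.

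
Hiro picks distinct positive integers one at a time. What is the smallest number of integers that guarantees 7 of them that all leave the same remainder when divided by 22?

Pigeonhole: the 22 residue classes mod 22 are the pigeonholes.
With 132 integers one could put 6 in each residue class and have no class reach 7.
The 133rd integer pushes some class to 7, so 22·6 + 1 = 133.

133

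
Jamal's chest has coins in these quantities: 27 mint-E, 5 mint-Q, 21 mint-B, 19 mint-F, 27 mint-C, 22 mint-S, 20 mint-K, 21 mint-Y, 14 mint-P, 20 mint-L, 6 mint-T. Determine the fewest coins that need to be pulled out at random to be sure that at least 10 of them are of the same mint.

93

Pigeonhole: the 11 mints are the holes; the coins drawn are the pigeons.
To avoid 10 of any one mint, the worst case takes at most 9 of each mint, or every coin of a mint that has fewer than 9.
That gives 9 + 5 + 9 + 9 + 9 + 9 + 9 + 9 + 9 + 9 + 6 = 92 coins with no mint reaching 10.
The next coin forces some mint to 10, so 92 + 1 = 93.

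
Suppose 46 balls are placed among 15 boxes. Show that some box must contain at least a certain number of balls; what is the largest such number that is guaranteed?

The 15 boxes are the holes and the 46 balls are the pigeons.
If every box held at most 3 balls, the total would be at most 15 × 3 = 45, which is less than 46.
So some box holds at least ⌈46/15⌉ = 4 balls.

4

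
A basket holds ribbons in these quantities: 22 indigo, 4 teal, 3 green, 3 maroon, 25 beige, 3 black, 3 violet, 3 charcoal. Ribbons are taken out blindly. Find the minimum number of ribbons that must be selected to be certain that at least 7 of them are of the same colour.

32

Pigeonhole: the 8 colours are the holes; the ribbons drawn are the pigeons.
To avoid 7 of any one colour, the worst case takes at most 6 of each colour, or every ribbon of a colour that has fewer than 6.
That gives 6 + 4 + 3 + 3 + 6 + 3 + 3 + 3 = 31 ribbons with no colour reaching 7.
The next ribbon forces some colour to 7, so 31 + 1 = 32.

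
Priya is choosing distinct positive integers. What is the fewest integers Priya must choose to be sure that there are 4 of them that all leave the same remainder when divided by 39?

The 39 residue classes mod 39 are the pigeonholes.
With 117 integers one could put 3 in each residue class and have no class reach 4.
The 118th integer pushes some class to 4, so 39·3 + 1 = 118.

118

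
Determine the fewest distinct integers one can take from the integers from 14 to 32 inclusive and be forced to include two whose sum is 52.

A set avoiding the sum 52 can contain at most one of each pair {x, 52−x}, plus the 7 elements whose complement lies outside the range or equal to its own complement.
The integers 14, …, 26 (13 of them) are such a set: any two sum to at least 14+15 = 29 and at most 25+26 = 51 < 52.
By the pigeonhole principle, any 14th integer completes one of the 6 pairs, so 14 choices force a sum of 52.

14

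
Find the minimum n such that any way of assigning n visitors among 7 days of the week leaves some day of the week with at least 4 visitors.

22

With 21 visitors one could put exactly 3 in each of the 7 days of the week, and no day of the week would reach 4.
One more visitor must land in a day of the week that already has 3, giving it 4.
So 7 × 3 + 1 = 22 visitors are required.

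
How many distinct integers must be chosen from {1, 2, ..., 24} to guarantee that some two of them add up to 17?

A set avoiding the sum 17 can contain at most one of each pair {x, 17−x}, plus the 8 elements whose complement lies outside the range.
The integers 9, …, 24 (16 of them) are such a set: any two sum to at least 9+10 = 19 > 17.
By the pigeonhole principle, any 17th integer completes one of the 8 pairs, so 17 choices force a sum of 17.

17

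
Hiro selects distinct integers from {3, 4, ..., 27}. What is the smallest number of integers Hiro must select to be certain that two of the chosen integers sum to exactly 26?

16

A set avoiding the sum 26 can contain at most one of each pair {x, 26−x}, plus the 5 elements whose complement lies outside the range or equal to its own complement.
The integers 13, …, 27 (15 of them) are such a set: any two sum to at least 13+14 = 27 > 26.
By pigeonhole, any 16th integer completes one of the 10 pairs, so 16 choices force a sum of 26.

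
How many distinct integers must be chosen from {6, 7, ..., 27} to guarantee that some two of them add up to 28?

Two chosen integers sum to 28 exactly when both halves of some pair {x, 28−x} with 6 ≤ x ≤ 28−x ≤ 22 are chosen — 8 such pairs.
The remaining 6 elements (those with no distinct partner in range) can never complete a 28-sum, so the worst case takes all of them and one from each pair: 6 + 8 = 14.
The 15th integer has to be the second member of some pair, so 14 + 1 = 15.

15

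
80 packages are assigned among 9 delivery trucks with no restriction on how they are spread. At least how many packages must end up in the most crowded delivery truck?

9

By the pigeonhole principle, the 9 delivery trucks are the holes and the 80 packages are the pigeons.
If every delivery truck held at most 8 packages, the total would be at most 9 × 8 = 72, which is less than 80.
So some delivery truck holds at least ⌈80/9⌉ = 9 packages.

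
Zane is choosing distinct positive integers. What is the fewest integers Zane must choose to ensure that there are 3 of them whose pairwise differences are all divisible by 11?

Integers whose pairwise differences are multiples of 11 are exactly those sharing a remainder mod 11. By the pigeonhole principle, the 11 residue classes mod 11 are the pigeonholes.
With 22 integers one could put 2 in each residue class and have no class reach 3.
The 23rd integer pushes some class to 3, so 11·2 + 1 = 23.

23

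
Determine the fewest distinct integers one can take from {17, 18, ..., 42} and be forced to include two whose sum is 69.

19

Two chosen integers sum to 69 exactly when both halves of some pair {x, 69−x} with 27 ≤ x ≤ 69−x ≤ 42 are chosen — 8 such pairs.
The remaining 10 elements (those with no distinct partner in range) can never complete a 69-sum, so the worst case takes all of them and one from each pair: 10 + 8 = 18.
Pigeonhole: the 19th integer has to be the second member of some pair, so 18 + 1 = 19.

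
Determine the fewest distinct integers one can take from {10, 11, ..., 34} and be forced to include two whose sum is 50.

17

Two chosen integers sum to 50 exactly when both halves of some pair {x, 50−x} with 16 ≤ x ≤ 50−x ≤ 34 are chosen — 9 such pairs.
The remaining 7 elements (those with no distinct partner in range) can never complete a 50-sum, so the worst case takes all of them and one from each pair: 7 + 9 = 16.
The 17th integer has to be the second member of some pair, so 16 + 1 = 17.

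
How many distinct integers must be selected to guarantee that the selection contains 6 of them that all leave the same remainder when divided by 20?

101

The 20 residue classes mod 20 are the pigeonholes.
With 100 integers one could put 5 in each residue class and have no class reach 6.
The 101st integer pushes some class to 6, so 20·5 + 1 = 101.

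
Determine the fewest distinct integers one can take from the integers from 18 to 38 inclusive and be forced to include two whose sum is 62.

Group the elements by complementary pair {x, 62−x}: {24,38}, {25,37}, {26,36}, …, giving 7 two-element pairs, the single value 31 (it cannot pair with itself since the integers are distinct), and 6 integers whose partner 62−x falls outside [18,38].
Treating each of those 14 groups as a pigeonhole, one can pick one integer per group — 14 integers — with no two summing to 62.
The 15th integer lands in an occupied pair, forcing a sum of 62.

15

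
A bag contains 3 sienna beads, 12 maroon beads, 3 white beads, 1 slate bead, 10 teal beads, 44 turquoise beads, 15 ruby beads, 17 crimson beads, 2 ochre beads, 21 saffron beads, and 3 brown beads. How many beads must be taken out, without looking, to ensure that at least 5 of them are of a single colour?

An adversary could hand out at most 4 beads per colour (5 colours run out sooner): 3 + 4 + 3 + 1 + 4 + 4 + 4 + 4 + 2 + 4 + 3 = 36 beads and still no colour has 5.
Pigeonhole: one more bead lands in a colour already at 4, so 37 draws are enough and 36 are not.

37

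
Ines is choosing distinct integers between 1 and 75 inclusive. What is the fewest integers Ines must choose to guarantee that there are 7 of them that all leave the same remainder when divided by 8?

By pigeonhole, the 8 residue classes mod 8 are the pigeonholes.
With 48 integers one could put 6 in each residue class and have no class reach 7.
The 49th integer pushes some class to 7, so 8·6 + 1 = 49.

49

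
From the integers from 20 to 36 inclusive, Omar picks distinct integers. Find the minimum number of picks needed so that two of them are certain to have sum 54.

11

Two chosen integers sum to 54 exactly when both halves of some pair {x, 54−x} with 20 ≤ x ≤ 54−x ≤ 34 are chosen — 7 such pairs.
The remaining 3 elements (those with no distinct partner in range) can never complete a 54-sum, so the worst case takes all of them and one from each pair: 3 + 7 = 10.
The 11th integer has to be the second member of some pair, so 10 + 1 = 11.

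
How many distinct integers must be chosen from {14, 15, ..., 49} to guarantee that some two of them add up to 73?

24

A set avoiding the sum 73 can contain at most one of each pair {x, 73−x}, plus the 10 elements whose complement lies outside the range.
The integers 14, …, 36 (23 of them) are such a set: any two sum to at least 14+15 = 29 and at most 35+36 = 71 < 73.
Any 24th integer completes one of the 13 pairs, so 24 choices force a sum of 73.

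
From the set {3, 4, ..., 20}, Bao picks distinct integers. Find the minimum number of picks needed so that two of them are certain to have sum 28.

13

A set avoiding the sum 28 can contain at most one of each pair {x, 28−x}, plus the 6 elements whose complement lies outside the range or equal to its own complement.
The integers 3, …, 14 (12 of them) are such a set: any two sum to at least 3+4 = 7 and at most 13+14 = 27 < 28.
Any 13th integer completes one of the 6 pairs, so 13 choices force a sum of 28.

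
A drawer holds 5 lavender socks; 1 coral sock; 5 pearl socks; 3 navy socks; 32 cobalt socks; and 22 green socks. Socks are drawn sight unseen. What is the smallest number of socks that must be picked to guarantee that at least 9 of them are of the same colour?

31

By pigeonhole, put each drawn sock into a box by colour. The largest draw with every box below 9 takes min(count, 8) from each colour; colours with fewer than 8 contribute all they have.
Σ min(cᵢ, 8) = 5 + 1 + 5 + 3 + 8 + 8 = 30.
Draw number 30 + 1 = 31 must push one box to 9.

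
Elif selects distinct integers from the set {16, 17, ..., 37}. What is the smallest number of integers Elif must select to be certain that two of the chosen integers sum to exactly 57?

14

Group the elements by complementary pair {x, 57−x}: {20,37}, {21,36}, {22,35}, …, giving 9 two-element pairs and 4 integers whose partner 57−x falls outside [16,37].
By the pigeonhole principle, treating each of those 13 groups as a pigeonhole, one can pick one integer per group — 13 integers — with no two summing to 57.
The 14th integer lands in an occupied pair, forcing a sum of 57.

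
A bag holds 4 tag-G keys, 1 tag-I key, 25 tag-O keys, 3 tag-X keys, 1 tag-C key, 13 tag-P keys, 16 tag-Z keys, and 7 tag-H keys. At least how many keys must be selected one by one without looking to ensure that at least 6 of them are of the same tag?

Pigeonhole: put each drawn key into a box by tag. The largest draw with every box below 6 takes min(count, 5) from each tag; tags with fewer than 5 contribute all they have.
Σ min(cᵢ, 5) = 4 + 1 + 5 + 3 + 1 + 5 + 5 + 5 = 29.
Draw number 29 + 1 = 30 must push one box to 6.

30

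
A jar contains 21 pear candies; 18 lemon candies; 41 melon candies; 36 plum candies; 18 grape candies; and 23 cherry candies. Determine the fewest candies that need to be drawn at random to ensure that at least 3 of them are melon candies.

119

In the worst case for collecting melon candies, every non-melon candy comes out first.
There are 21 + 18 + 36 + 18 + 23 = 116 non-melon candies altogether.
After those, each further candy must be melon, so 116 + 3 = 119 draws guarantee 3 melon candies.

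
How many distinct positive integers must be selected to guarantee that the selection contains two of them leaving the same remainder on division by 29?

By the pigeonhole principle, the 29 residue classes mod 29 are the pigeonholes.
With 29 integers one could put 1 in each residue class and have no class reach 2.
The 30th integer pushes some class to 2, so 29·1 + 1 = 30.

30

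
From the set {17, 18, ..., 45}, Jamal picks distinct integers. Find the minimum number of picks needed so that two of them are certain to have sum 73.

Two chosen integers sum to 73 exactly when both halves of some pair {x, 73−x} with 28 ≤ x ≤ 73−x ≤ 45 are chosen — 9 such pairs.
The remaining 11 elements (those with no distinct partner in range) can never complete a 73-sum, so the worst case takes all of them and one from each pair: 11 + 9 = 20.
The 21st integer has to be the second member of some pair, so 20 + 1 = 21.

21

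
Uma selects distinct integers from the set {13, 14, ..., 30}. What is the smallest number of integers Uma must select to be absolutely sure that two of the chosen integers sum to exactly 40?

12

Group the elements by complementary pair {x, 40−x}: {13,27}, {14,26}, {15,25}, …, giving 7 two-element pairs, the single value 20 (it cannot pair with itself since the integers are distinct), and 3 integers whose partner 40−x falls outside [13,30].
By pigeonhole, treating each of those 11 groups as a pigeonhole, one can pick one integer per group — 11 integers — with no two summing to 40.
The 12th integer lands in an occupied pair, forcing a sum of 40.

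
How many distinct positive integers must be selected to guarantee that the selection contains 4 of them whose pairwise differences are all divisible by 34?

Integers whose pairwise differences are multiples of 34 are exactly those sharing a remainder mod 34. By pigeonhole, the 34 residue classes mod 34 are the pigeonholes.
With 102 integers one could put 3 in each residue class and have no class reach 4.
The 103rd integer pushes some class to 4, so 34·3 + 1 = 103.

103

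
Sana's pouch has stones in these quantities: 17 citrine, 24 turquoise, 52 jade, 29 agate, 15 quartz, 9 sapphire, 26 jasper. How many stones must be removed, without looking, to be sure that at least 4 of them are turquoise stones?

152

In the worst case for collecting turquoise stones, every non-turquoise stone comes out first.
There are 17 + 52 + 29 + 15 + 9 + 26 = 148 non-turquoise stones altogether.
After those, each further stone must be turquoise, so 148 + 4 = 152 draws guarantee 4 turquoise stones.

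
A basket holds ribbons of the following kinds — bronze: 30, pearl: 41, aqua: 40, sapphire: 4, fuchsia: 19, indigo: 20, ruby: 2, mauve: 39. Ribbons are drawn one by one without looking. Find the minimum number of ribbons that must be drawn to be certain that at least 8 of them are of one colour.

49

An adversary could hand out at most 7 ribbons per colour (sapphire, ruby run out sooner): 7 + 7 + 7 + 4 + 7 + 7 + 2 + 7 = 48 ribbons and still no colour has 8.
One more ribbon lands in a colour already at 7, so 49 draws are enough and 48 are not.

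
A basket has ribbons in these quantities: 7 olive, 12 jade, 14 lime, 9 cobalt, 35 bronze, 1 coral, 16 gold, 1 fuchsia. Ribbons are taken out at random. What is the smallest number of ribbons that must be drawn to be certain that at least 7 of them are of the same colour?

Put each drawn ribbon into a box by colour. The largest draw with every box below 7 takes min(count, 6) from each colour; colours with fewer than 6 contribute all they have.
Σ min(cᵢ, 6) = 6 + 6 + 6 + 6 + 6 + 1 + 6 + 1 = 38.
Draw number 38 + 1 = 39 must push one box to 7.

39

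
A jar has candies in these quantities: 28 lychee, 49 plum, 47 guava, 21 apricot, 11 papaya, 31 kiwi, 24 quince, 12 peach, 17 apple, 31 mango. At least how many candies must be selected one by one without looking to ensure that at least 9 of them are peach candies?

In the worst case for collecting peach candies, every non-peach candy comes out first.
There are 28 + 49 + 47 + 21 + 11 + 31 + 24 + 17 + 31 = 259 non-peach candies altogether.
After those, each further candy must be peach, so 259 + 9 = 268 draws guarantee 9 peach candies.

268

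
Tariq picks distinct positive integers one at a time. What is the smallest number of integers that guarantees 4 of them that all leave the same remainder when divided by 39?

118

The 39 residue classes mod 39 are the pigeonholes.
With 117 integers one could put 3 in each residue class and have no class reach 4.
The 118th integer pushes some class to 4, so 39·3 + 1 = 118.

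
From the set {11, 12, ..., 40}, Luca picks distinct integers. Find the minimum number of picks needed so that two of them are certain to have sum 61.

Two chosen integers sum to 61 exactly when both halves of some pair {x, 61−x} with 21 ≤ x ≤ 61−x ≤ 40 are chosen — 10 such pairs.
The remaining 10 elements (those with no distinct partner in range) can never complete a 61-sum, so the worst case takes all of them and one from each pair: 10 + 10 = 20.
The 21st integer has to be the second member of some pair, so 20 + 1 = 21.

21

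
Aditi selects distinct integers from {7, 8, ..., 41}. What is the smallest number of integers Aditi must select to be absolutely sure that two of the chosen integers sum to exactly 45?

Group the elements by complementary pair {x, 45−x}: {7,38}, {8,37}, {9,36}, …, giving 16 two-element pairs and 3 integers whose partner 45−x falls outside [7,41].
Treating each of those 19 groups as a pigeonhole, one can pick one integer per group — 19 integers — with no two summing to 45.
The 20th integer lands in an occupied pair, forcing a sum of 45.

20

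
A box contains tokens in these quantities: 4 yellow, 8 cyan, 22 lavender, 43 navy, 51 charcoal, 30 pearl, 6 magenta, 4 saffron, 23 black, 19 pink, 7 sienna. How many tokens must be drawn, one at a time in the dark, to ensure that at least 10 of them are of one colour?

By pigeonhole, the 11 colours are the holes; the tokens drawn are the pigeons.
To avoid 10 of any one colour, the worst case takes at most 9 of each colour, or every token of a colour that has fewer than 9.
That gives 4 + 8 + 9 + 9 + 9 + 9 + 6 + 4 + 9 + 9 + 7 = 83 tokens with no colour reaching 10.
The next token forces some colour to 10, so 83 + 1 = 84.

84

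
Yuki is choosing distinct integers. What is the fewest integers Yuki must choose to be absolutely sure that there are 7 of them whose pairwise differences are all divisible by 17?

103

Integers whose pairwise differences are multiples of 17 are exactly those sharing a remainder mod 17. By pigeonhole, the 17 residue classes mod 17 are the pigeonholes.
With 102 integers one could put 6 in each residue class and have no class reach 7.
The 103rd integer pushes some class to 7, so 17·6 + 1 = 103.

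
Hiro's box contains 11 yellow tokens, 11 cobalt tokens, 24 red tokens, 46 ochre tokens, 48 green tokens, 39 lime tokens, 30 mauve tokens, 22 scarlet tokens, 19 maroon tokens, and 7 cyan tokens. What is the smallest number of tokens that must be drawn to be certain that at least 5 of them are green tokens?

In the worst case for collecting green tokens, every non-green token comes out first.
There are 11 + 11 + 24 + 46 + 39 + 30 + 22 + 19 + 7 = 209 non-green tokens altogether.
After those, each further token must be green, so 209 + 5 = 214 draws guarantee 5 green tokens.

214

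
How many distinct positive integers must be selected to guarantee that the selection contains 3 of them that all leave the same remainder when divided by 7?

15

The 7 residue classes mod 7 are the pigeonholes.
With 14 integers one could put 2 in each residue class and have no class reach 3.
The 15th integer pushes some class to 3, so 7·2 + 1 = 15.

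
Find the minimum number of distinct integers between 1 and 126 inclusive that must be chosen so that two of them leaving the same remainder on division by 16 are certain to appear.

The 16 residue classes mod 16 are the pigeonholes.
With 16 integers one could put 1 in each residue class and have no class reach 2.
The 17th integer pushes some class to 2, so 16·1 + 1 = 17.

17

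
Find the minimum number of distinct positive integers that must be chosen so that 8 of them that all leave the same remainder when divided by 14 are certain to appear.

By pigeonhole, the 14 residue classes mod 14 are the pigeonholes.
With 98 integers one could put 7 in each residue class and have no class reach 8.
The 99th integer pushes some class to 8, so 14·7 + 1 = 99.

99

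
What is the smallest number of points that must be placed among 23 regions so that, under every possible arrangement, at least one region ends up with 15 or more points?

323

With 322 points one could put exactly 14 in each of the 23 regions, and no region would reach 15.
One more point must land in a region that already has 14, giving it 15.
So 23 × 14 + 1 = 323 points are required.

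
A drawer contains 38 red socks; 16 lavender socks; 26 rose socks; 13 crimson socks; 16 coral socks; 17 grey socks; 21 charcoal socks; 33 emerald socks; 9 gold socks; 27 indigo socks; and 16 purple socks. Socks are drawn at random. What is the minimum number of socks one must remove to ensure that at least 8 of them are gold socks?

In the worst case for collecting gold socks, every non-gold sock comes out first.
There are 38 + 16 + 26 + 13 + 16 + 17 + 21 + 33 + 27 + 16 = 223 non-gold socks altogether.
After those, each further sock must be gold, so 223 + 8 = 231 draws guarantee 8 gold socks.

231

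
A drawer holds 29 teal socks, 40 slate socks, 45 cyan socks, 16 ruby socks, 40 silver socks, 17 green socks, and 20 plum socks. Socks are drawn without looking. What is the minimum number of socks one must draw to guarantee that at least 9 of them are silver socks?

In the worst case for collecting silver socks, every non-silver sock comes out first.
There are 29 + 40 + 45 + 16 + 17 + 20 = 167 non-silver socks altogether.
After those, each further sock must be silver, so 167 + 9 = 176 draws guarantee 9 silver socks.

176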